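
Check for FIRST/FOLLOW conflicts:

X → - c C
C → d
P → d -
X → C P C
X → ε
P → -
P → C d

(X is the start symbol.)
No FIRST/FOLLOW conflicts.

Nullable non-terminals: X.
FIRST sets used below: FIRST(C) = { 'd' }

X: nullable alternative(s) X → ε; FOLLOW(X) = { $ }
  X → - c C: FIRST \ {ε} = { '-' } — disjoint from FOLLOW(X)
  X → C P C: FIRST \ {ε} = { 'd' } — disjoint from FOLLOW(X)
  X → ε: FIRST \ {ε} = { } — this is the only nullable alternative, skip

C, P have no nullable alternative, so no FIRST/FOLLOW check is needed there.

No FIRST/FOLLOW conflicts found.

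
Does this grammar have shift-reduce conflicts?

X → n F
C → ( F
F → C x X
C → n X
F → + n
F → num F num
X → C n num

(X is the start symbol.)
No shift-reduce conflicts

Augment with X' → X and build the canonical LR(0) collection (I0 = CLOSURE({[X' → . X]}), then GOTO on every symbol after a dot until no new states appear). It has 20 states:
  I0: { [C → . ( F], [C → . n X], [X → . C n num], [X → . n F], [X' → . X] }  — shift
  I1: { [C → ( . F], [C → . ( F], [C → . n X], [F → . + n], [F → . C x X], [F → . num F num] }  — shift
  I2: { [X → C . n num] }  — shift
  I3: { [X' → X .] }  — accept
  I4: { [C → . ( F], [C → . n X], [C → n . X], [F → . + n], [F → . C x X], [F → . num F num], [X → . C n num], [X → . n F], [X → n . F] }  — shift
  I5: { [F → + . n] }  — shift
  I6: { [F → C . x X], [X → C . n num] }  — shift
  I7: { [X → n F .] }  — reduce
  I8: { [C → n X .] }  — reduce
  I9: { [C → . ( F], [C → . n X], [F → . + n], [F → . C x X], [F → . num F num], [F → num . F num] }  — shift
  I10: { [F → C . x X] }  — shift
  I11: { [F → num F . num] }  — shift
  I12: { [C → . ( F], [C → . n X], [C → n . X], [X → . C n num], [X → . n F] }  — shift
  I13: { [F → num F num .] }  — reduce
  I14: { [C → . ( F], [C → . n X], [F → C x . X], [X → . C n num], [X → . n F] }  — shift
  I15: { [F → C x X .] }  — reduce
  I16: { [X → C n . num] }  — shift
  I17: { [X → C n num .] }  — reduce
  I18: { [F → + n .] }  — reduce
  I19: { [C → ( F .] }  — reduce

No state contains both a complete item and a shift item.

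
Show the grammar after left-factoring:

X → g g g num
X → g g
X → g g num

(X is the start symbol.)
X → g g X'
X' → g num
X' → ε
X' → num

Left-factoring transforms A → αβ₁ | αβ₂ into A → αA' and A' → β₁ | β₂
(α is the longest common prefix among the alternatives). Repeat until
no nonterminal has two alternatives with a common prefix.

Round 1: X has alternatives sharing prefix 'g g'. Introduce X': X → g g X'
  Add: X' → g num
  Add: X' → ε
  Add: X' → num

No remaining common prefixes — done.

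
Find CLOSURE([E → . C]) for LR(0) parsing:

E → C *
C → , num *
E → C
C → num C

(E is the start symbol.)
{ [C → . , num *], [C → . num C], [E → . C] }

Start with: [E → . C]
  [E → . C] has the dot before C: add [C → . , num *], [C → . num C]
No further items can be added.

CLOSURE = { [C → . , num *], [C → . num C], [E → . C] }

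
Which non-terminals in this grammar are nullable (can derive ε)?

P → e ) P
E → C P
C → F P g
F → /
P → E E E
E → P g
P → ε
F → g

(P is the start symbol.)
ε-productions: P → ε
So P is immediately nullable.
No further non-terminal can be added: every production for the remaining non-terminals contains a terminal or a non-nullable non-terminal.
Nullable = { 'P' }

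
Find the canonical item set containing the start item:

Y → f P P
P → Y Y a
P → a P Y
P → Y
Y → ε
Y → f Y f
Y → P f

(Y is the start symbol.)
{ [P → . Y Y a], [P → . Y], [P → . a P Y], [Y → . P f], [Y → . f P P], [Y → . f Y f], [Y → .], [Y' → . Y] }

First, augment the grammar with Y' → Y
I₀ = CLOSURE({ [Y' → . Y] }):
  [Y' → . Y] has the dot before Y: add [Y → . f P P], [Y → .], [Y → . f Y f], [Y → . P f]
  [Y → . P f] has the dot before P: add [P → . Y Y a], [P → . a P Y], [P → . Y]
No further items can be added.

I₀ = { [P → . Y Y a], [P → . Y], [P → . a P Y], [Y → . P f], [Y → . f P P], [Y → . f Y f], [Y → .], [Y' → . Y] }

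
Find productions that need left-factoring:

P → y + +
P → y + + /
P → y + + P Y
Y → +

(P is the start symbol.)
Left-factoring is needed when two productions for the same non-terminal
share a common prefix on the right-hand side.

Productions for P:
  P → y + +
  P → y + + /
  P → y + + P Y

Found common prefix 'y + +' in productions for P

Answer: Yes, P has productions with common prefix 'y + +'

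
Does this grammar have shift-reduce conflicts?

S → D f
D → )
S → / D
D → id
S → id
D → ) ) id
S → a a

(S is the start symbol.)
Yes — I1: [D → ) .] vs [D → ) . ) id]

A shift-reduce conflict occurs when an LR(0) state has both:
  - a complete (reduce) item [A → α .] (dot at the end), and
  - a shift item [B → β . c γ] (dot before a terminal).

Augment with S' → S and build the canonical LR(0) collection (I0 = CLOSURE({[S' → . S]}), then GOTO on every symbol after a dot until no new states appear). It has 13 states:
  I0: { [D → . ) ) id], [D → . )], [D → . id], [S → . / D], [S → . D f], [S → . a a], [S → . id], [S' → . S] }  — shift
  I1: { [D → ) . ) id], [D → ) .] }  — shift, reduce
  I2: { [D → . ) ) id], [D → . )], [D → . id], [S → / . D] }  — shift
  I3: { [S → D . f] }  — shift
  I4: { [S' → S .] }  — accept
  I5: { [S → a . a] }  — shift
  I6: { [D → id .], [S → id .] }  — 2 reduces
  I7: { [S → a a .] }  — reduce
  I8: { [S → D f .] }  — reduce
  I9: { [S → / D .] }  — reduce
  I10: { [D → id .] }  — reduce
  I11: { [D → ) ) . id] }  — shift
  I12: { [D → ) ) id .] }  — reduce

I1 contains reduce item [D → ) .] and shift item [D → ) . ) id] — shift-reduce conflict.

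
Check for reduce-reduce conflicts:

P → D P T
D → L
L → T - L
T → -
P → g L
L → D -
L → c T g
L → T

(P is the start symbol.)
A reduce-reduce conflict occurs when an LR(0) state has two complete items [A → α .] and [B → β .] — both call for a reduction, and with no lookahead the parser cannot choose between them.

Augment with P' → P and build the canonical LR(0) collection (I0 = CLOSURE({[P' → . P]}), then GOTO on every symbol after a dot until no new states appear). It has 18 states:
  I0: { [D → . L], [L → . D -], [L → . T - L], [L → . T], [L → . c T g], [P → . D P T], [P → . g L], [P' → . P], [T → . -] }  — shift
  I1: { [T → - .] }  — reduce
  I2: { [D → . L], [L → . D -], [L → . T - L], [L → . T], [L → . c T g], [L → D . -], [P → . D P T], [P → . g L], [P → D . P T], [T → . -] }  — shift
  I3: { [D → L .] }  — reduce
  I4: { [P' → P .] }  — accept
  I5: { [L → T . - L], [L → T .] }  — shift, reduce
  I6: { [L → c . T g], [T → . -] }  — shift
  I7: { [D → . L], [L → . D -], [L → . T - L], [L → . T], [L → . c T g], [P → g . L], [T → . -] }  — shift
  I8: { [L → D . -] }  — shift
  I9: { [D → L .], [P → g L .] }  — 2 reduces
  I10: { [L → D - .] }  — reduce
  I11: { [L → c T . g] }  — shift
  I12: { [L → c T g .] }  — reduce
  I13: { [D → . L], [L → . D -], [L → . T - L], [L → . T], [L → . c T g], [L → T - . L], [T → . -] }  — shift
  I14: { [D → L .], [L → T - L .] }  — 2 reduces
  I15: { [L → D - .], [T → - .] }  — 2 reduces
  I16: { [P → D P . T], [T → . -] }  — shift
  I17: { [P → D P T .] }  — reduce

I9 contains complete items [D → L .], [P → g L .] — reduce-reduce conflict.
I14 contains complete items [D → L .], [L → T - L .] — reduce-reduce conflict.
I15 contains complete items [L → D - .], [T → - .] — reduce-reduce conflict.

Answer: Yes — I9: [D → L .] vs [P → g L .]; I14: [D → L .] vs [L → T - L .]; I15: [L → D - .] vs [T → - .]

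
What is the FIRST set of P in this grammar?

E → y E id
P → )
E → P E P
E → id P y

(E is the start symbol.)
To compute FIRST(P), examine every production with P on the left-hand side, reading each right-hand side left to right until a non-nullable symbol is reached.

From P → ):
  - ')' is a terminal: add ')' and stop

Collecting: FIRST(P) = { ')' }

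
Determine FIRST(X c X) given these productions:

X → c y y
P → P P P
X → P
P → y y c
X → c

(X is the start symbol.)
{ 'c', 'y' }

FIRST sets of the non-terminals involved (from the grammar, by fixed-point iteration):
  FIRST(X) = { 'c', 'y' }

To compute FIRST(X c X), process the symbols left to right:
Symbol X is a non-terminal. Add FIRST(X) \ {ε} = { 'c', 'y' }
X is not nullable (ε ∉ FIRST(X)), so stop here.
FIRST(X c X) = { 'c', 'y' }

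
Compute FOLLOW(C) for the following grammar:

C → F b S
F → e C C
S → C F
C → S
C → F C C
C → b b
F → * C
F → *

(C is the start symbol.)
{ $, '*', 'b', 'e' }

To compute FOLLOW(C), find every occurrence of C on a right-hand side N → α C β: add FIRST(β) \ {ε}, and if β is empty or nullable also add FOLLOW(N). Iterate to a fixed point.

C is the start symbol, so $ ∈ FOLLOW(C).
In F → e C C: C is followed by C, add FIRST(C) \ {ε} = { '*', 'b', 'e' }
In F → e C C: C is at the end, add FOLLOW(F)
In S → C F: C is followed by F, add FIRST(F) \ {ε} = { '*', 'e' }
In C → F C C: C is followed by C, add FIRST(C) \ {ε} = { '*', 'b', 'e' }
In C → F C C: C is at the end; this adds FOLLOW(C) to itself — nothing new
In F → * C: C is at the end, add FOLLOW(F)

The FOLLOW sets referred to above (computed the same way, to a fixed point):
  FOLLOW(F) = { $, '*', 'b', 'e' }

Taking the union: FOLLOW(C) = { $, '*', 'b', 'e' }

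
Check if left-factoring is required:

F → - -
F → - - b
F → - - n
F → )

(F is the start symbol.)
Left-factoring is needed when two productions for the same non-terminal
share a common prefix on the right-hand side.

Productions for F:
  F → - -
  F → - - b
  F → - - n
  F → )

Found common prefix '- -' in productions for F

Answer: Yes, F has productions with common prefix '- -'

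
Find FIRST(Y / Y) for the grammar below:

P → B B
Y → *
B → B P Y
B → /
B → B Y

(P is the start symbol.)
FIRST sets of the non-terminals involved (from the grammar, by fixed-point iteration):
  FIRST(Y) = { '*' }

To compute FIRST(Y / Y), process the symbols left to right:
Symbol Y is a non-terminal. Add FIRST(Y) \ {ε} = { '*' }
Y is not nullable (ε ∉ FIRST(Y)), so stop here.
FIRST(Y / Y) = { '*' }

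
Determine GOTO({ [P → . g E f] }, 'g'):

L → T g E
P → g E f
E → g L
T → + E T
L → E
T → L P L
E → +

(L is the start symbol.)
{ [E → . +], [E → . g L], [P → g . E f] }

GOTO(I, 'g') = CLOSURE({ [A → αX.β] : [A → α.Xβ] ∈ I, X = 'g' })

Items with dot before 'g', with the dot advanced:
  [P → . g E f] → [P → g . E f]
Closure of the advanced items:
  [P → g . E f] has the dot before E: add [E → . g L], [E → . +]

GOTO = { [E → . +], [E → . g L], [P → g . E f] }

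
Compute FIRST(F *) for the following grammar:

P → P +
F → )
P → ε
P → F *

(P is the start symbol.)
{ ')' }

FIRST sets of the non-terminals involved (from the grammar, by fixed-point iteration):
  FIRST(F) = { ')' }

To compute FIRST(F *), process the symbols left to right:
Symbol F is a non-terminal. Add FIRST(F) \ {ε} = { ')' }
F is not nullable (ε ∉ FIRST(F)), so stop here.
FIRST(F *) = { ')' }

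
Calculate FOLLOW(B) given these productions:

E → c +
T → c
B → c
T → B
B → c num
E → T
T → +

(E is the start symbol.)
{ $ }

To compute FOLLOW(B), find every occurrence of B on a right-hand side N → α B β: add FIRST(β) \ {ε}, and if β is empty or nullable also add FOLLOW(N). Iterate to a fixed point.

In T → B: B is at the end, add FOLLOW(T)

The FOLLOW sets referred to above (computed the same way, to a fixed point):
  FOLLOW(T) = { $ }

Taking the union: FOLLOW(B) = { $ }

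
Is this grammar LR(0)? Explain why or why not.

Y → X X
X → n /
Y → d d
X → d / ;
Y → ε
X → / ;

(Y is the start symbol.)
No. Shift-reduce conflict between [Y → .] and [X → . / ;]

A grammar is LR(0) if no state in the canonical LR(0) collection has:
  - both a shift item (dot before a terminal) and a complete item (shift-reduce conflict), or
  - two or more complete items (reduce-reduce conflict; the accept item [Y' → Y .] counts as a complete item here).

Augment with Y' → Y and build the canonical LR(0) collection (I0 = CLOSURE({[Y' → . Y]}), then GOTO on every symbol after a dot until no new states appear). It has 13 states:
  I0: { [X → . / ;], [X → . d / ;], [X → . n /], [Y → . X X], [Y → . d d], [Y → .], [Y' → . Y] }  — shift, reduce
  I1: { [X → / . ;] }  — shift
  I2: { [X → . / ;], [X → . d / ;], [X → . n /], [Y → X . X] }  — shift
  I3: { [Y' → Y .] }  — accept
  I4: { [X → d . / ;], [Y → d . d] }  — shift
  I5: { [X → n . /] }  — shift
  I6: { [X → n / .] }  — reduce
  I7: { [X → d / . ;] }  — shift
  I8: { [Y → d d .] }  — reduce
  I9: { [X → d / ; .] }  — reduce
  I10: { [Y → X X .] }  — reduce
  I11: { [X → d . / ;] }  — shift
  I12: { [X → / ; .] }  — reduce

Conflict in state I0:
  Shift-reduce conflict between [Y → .] and [X → . / ;]
So the grammar is NOT LR(0).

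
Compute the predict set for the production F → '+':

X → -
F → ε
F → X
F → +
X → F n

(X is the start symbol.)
{ '+' }

PREDICT(F → '+') = (FIRST(RHS) \ {ε}) ∪ (FOLLOW(F) if ε ∈ FIRST(RHS), i.e. RHS ⇒* ε)
FIRST('+') = { '+' }
ε ∉ FIRST('+'), so FOLLOW(F) is not added.
PREDICT(F → '+') = { '+' }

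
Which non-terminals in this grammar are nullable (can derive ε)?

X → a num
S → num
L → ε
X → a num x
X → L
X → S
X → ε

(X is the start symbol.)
{ 'L', 'X' }

ε-productions: L → ε, X → ε
So L, X are immediately nullable.
No further non-terminal can be added: every production for the remaining non-terminals contains a terminal or a non-nullable non-terminal.
Nullable = { 'L', 'X' }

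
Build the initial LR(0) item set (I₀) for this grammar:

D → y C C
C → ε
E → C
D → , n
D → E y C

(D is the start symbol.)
{ [C → .], [D → . , n], [D → . E y C], [D → . y C C], [D' → . D], [E → . C] }

First, augment the grammar with D' → D
I₀ = CLOSURE({ [D' → . D] }):
  [D' → . D] has the dot before D: add [D → . y C C], [D → . , n], [D → . E y C]
  [D → . E y C] has the dot before E: add [E → . C]
  [E → . C] has the dot before C: add [C → .]
No further items can be added.

I₀ = { [C → .], [D → . , n], [D → . E y C], [D → . y C C], [D' → . D], [E → . C] }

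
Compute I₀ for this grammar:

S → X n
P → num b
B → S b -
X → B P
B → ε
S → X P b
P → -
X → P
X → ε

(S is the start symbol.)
{ [B → . S b -], [B → .], [P → . -], [P → . num b], [S → . X P b], [S → . X n], [S' → . S], [X → . B P], [X → . P], [X → .] }

First, augment the grammar with S' → S
I₀ = CLOSURE({ [S' → . S] }):
  [S' → . S] has the dot before S: add [S → . X n], [S → . X P b]
  [S → . X n] has the dot before X: add [X → . B P], [X → . P], [X → .]
  [X → . B P] has the dot before B: add [B → . S b -], [B → .]
  [X → . P] has the dot before P: add [P → . num b], [P → . -]
No further items can be added.

I₀ = { [B → . S b -], [B → .], [P → . -], [P → . num b], [S → . X P b], [S → . X n], [S' → . S], [X → . B P], [X → . P], [X → .] }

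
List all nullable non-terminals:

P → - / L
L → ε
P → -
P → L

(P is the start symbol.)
A non-terminal is nullable if it can derive ε (the empty string): either it has an ε-production, or it has a production whose right-hand side consists entirely of nullable non-terminals.

ε-productions: L → ε
So L is immediately nullable.
P → L: every symbol on the right is nullable, so P is nullable too.
Every non-terminal is now nullable.
Nullable = { 'L', 'P' }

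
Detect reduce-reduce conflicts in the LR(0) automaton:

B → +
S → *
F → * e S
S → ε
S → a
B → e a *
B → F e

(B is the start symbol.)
No reduce-reduce conflicts

A reduce-reduce conflict occurs when an LR(0) state has two complete items [A → α .] and [B → β .] — both call for a reduction, and with no lookahead the parser cannot choose between them.

Augment with B' → B and build the canonical LR(0) collection (I0 = CLOSURE({[B' → . B]}), then GOTO on every symbol after a dot until no new states appear). It has 13 states:
  I0: { [B → . +], [B → . F e], [B → . e a *], [B' → . B], [F → . * e S] }  — shift
  I1: { [F → * . e S] }  — shift
  I2: { [B → + .] }  — reduce
  I3: { [B' → B .] }  — accept
  I4: { [B → F . e] }  — shift
  I5: { [B → e . a *] }  — shift
  I6: { [B → e a . *] }  — shift
  I7: { [B → e a * .] }  — reduce
  I8: { [B → F e .] }  — reduce
  I9: { [F → * e . S], [S → . *], [S → . a], [S → .] }  — shift, reduce
  I10: { [S → * .] }  — reduce
  I11: { [F → * e S .] }  — reduce
  I12: { [S → a .] }  — reduce

No state contains more than one complete item.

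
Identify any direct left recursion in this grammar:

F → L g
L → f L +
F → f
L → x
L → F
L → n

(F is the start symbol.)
Direct left recursion occurs when N → N α for some non-terminal N (the right-hand side begins with the left-hand side itself).

F → L g: starts with L
L → f L +: starts with f
F → f: starts with f
L → x: starts with x
L → F: starts with F
L → n: starts with n

No direct left recursion found.

Answer: No direct left recursion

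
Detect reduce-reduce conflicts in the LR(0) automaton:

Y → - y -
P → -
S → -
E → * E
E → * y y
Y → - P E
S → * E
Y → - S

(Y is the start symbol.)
Augment with Y' → Y and build the canonical LR(0) collection (I0 = CLOSURE({[Y' → . Y]}), then GOTO on every symbol after a dot until no new states appear). It has 15 states:
  I0: { [Y → . - P E], [Y → . - S], [Y → . - y -], [Y' → . Y] }  — shift
  I1: { [P → . -], [S → . * E], [S → . -], [Y → - . P E], [Y → - . S], [Y → - . y -] }  — shift
  I2: { [Y' → Y .] }  — accept
  I3: { [E → . * E], [E → . * y y], [S → * . E] }  — shift
  I4: { [P → - .], [S → - .] }  — 2 reduces
  I5: { [E → . * E], [E → . * y y], [Y → - P . E] }  — shift
  I6: { [Y → - S .] }  — reduce
  I7: { [Y → - y . -] }  — shift
  I8: { [Y → - y - .] }  — reduce
  I9: { [E → * . E], [E → * . y y], [E → . * E], [E → . * y y] }  — shift
  I10: { [Y → - P E .] }  — reduce
  I11: { [E → * E .] }  — reduce
  I12: { [E → * y . y] }  — shift
  I13: { [E → * y y .] }  — reduce
  I14: { [S → * E .] }  — reduce

I4 contains complete items [P → - .], [S → - .] — reduce-reduce conflict.

Answer: Yes — I4: [P → - .] vs [S → - .]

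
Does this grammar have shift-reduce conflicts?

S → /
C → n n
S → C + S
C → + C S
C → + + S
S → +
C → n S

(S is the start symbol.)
Augment with S' → S and build the canonical LR(0) collection (I0 = CLOSURE({[S' → . S]}), then GOTO on every symbol after a dot until no new states appear). It has 17 states:
  I0: { [C → . + + S], [C → . + C S], [C → . n S], [C → . n n], [S → . +], [S → . /], [S → . C + S], [S' → . S] }  — shift
  I1: { [C → + . + S], [C → + . C S], [C → . + + S], [C → . + C S], [C → . n S], [C → . n n], [S → + .] }  — shift, reduce
  I2: { [S → / .] }  — reduce
  I3: { [S → C . + S] }  — shift
  I4: { [S' → S .] }  — accept
  I5: { [C → . + + S], [C → . + C S], [C → . n S], [C → . n n], [C → n . S], [C → n . n], [S → . +], [S → . /], [S → . C + S] }  — shift
  I6: { [C → n S .] }  — reduce
  I7: { [C → . + + S], [C → . + C S], [C → . n S], [C → . n n], [C → n . S], [C → n . n], [C → n n .], [S → . +], [S → . /], [S → . C + S] }  — shift, reduce
  I8: { [C → . + + S], [C → . + C S], [C → . n S], [C → . n n], [S → . +], [S → . /], [S → . C + S], [S → C + . S] }  — shift
  I9: { [S → C + S .] }  — reduce
  I10: { [C → + + . S], [C → + . + S], [C → + . C S], [C → . + + S], [C → . + C S], [C → . n S], [C → . n n], [S → . +], [S → . /], [S → . C + S] }  — shift
  I11: { [C → + C . S], [C → . + + S], [C → . + C S], [C → . n S], [C → . n n], [S → . +], [S → . /], [S → . C + S] }  — shift
  I12: { [C → + C S .] }  — reduce
  I13: { [C → + + . S], [C → + . + S], [C → + . C S], [C → . + + S], [C → . + C S], [C → . n S], [C → . n n], [S → + .], [S → . +], [S → . /], [S → . C + S] }  — shift, reduce
  I14: { [C → + C . S], [C → . + + S], [C → . + C S], [C → . n S], [C → . n n], [S → . +], [S → . /], [S → . C + S], [S → C . + S] }  — shift
  I15: { [C → + + S .] }  — reduce
  I16: { [C → + . + S], [C → + . C S], [C → . + + S], [C → . + C S], [C → . n S], [C → . n n], [S → + .], [S → . +], [S → . /], [S → . C + S], [S → C + . S] }  — shift, reduce

I1 contains reduce item [S → + .] and shift items [C → . + + S], [C → + . + S], [C → . + C S], [C → . n S], [C → . n n] — shift-reduce conflict.
I7 contains reduce item [C → n n .] and shift items [C → . + + S], [C → . + C S], [C → . n S], [C → . n n], [C → n . n], [S → . +], [S → . /] — shift-reduce conflict.
I13 contains reduce item [S → + .] and shift items [C → . + + S], [C → + . + S], [C → . + C S], [C → . n S], [C → . n n], [S → . +], [S → . /] — shift-reduce conflict.
I16 contains reduce item [S → + .] and shift items [C → . + + S], [C → + . + S], [C → . + C S], [C → . n S], [C → . n n], [S → . +], [S → . /] — shift-reduce conflict.

Answer: Yes — I1: [S → + .] vs [C → . + + S]; I7: [C → n n .] vs [C → . + + S]; I13: [S → + .] vs [C → . + + S]; I16: [S → + .] vs [C → . + + S]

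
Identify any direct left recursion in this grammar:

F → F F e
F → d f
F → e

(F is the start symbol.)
Yes, F is left-recursive

Direct left recursion occurs when N → N α for some non-terminal N (the right-hand side begins with the left-hand side itself).

F → F F e: LEFT RECURSIVE (starts with F)
F → d f: starts with d
F → e: starts with e

The grammar has direct left recursion on: F.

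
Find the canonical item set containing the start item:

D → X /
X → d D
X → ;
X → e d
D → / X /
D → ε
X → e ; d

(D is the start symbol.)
{ [D → . / X /], [D → . X /], [D → .], [D' → . D], [X → . ;], [X → . d D], [X → . e ; d], [X → . e d] }

First, augment the grammar with D' → D
I₀ = CLOSURE({ [D' → . D] }):
  [D' → . D] has the dot before D: add [D → . X /], [D → . / X /], [D → .]
  [D → . X /] has the dot before X: add [X → . d D], [X → . ;], [X → . e d], [X → . e ; d]
No further items can be added.

I₀ = { [D → . / X /], [D → . X /], [D → .], [D' → . D], [X → . ;], [X → . d D], [X → . e ; d], [X → . e d] }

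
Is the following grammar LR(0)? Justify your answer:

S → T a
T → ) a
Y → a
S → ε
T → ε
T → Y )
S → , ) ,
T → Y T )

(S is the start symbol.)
No. Shift-reduce conflict between [S → .] and [S → . , ) ,]

A grammar is LR(0) if no state in the canonical LR(0) collection has:
  - both a shift item (dot before a terminal) and a complete item (shift-reduce conflict), or
  - two or more complete items (reduce-reduce conflict; the accept item [S' → S .] counts as a complete item here).

Augment with S' → S and build the canonical LR(0) collection (I0 = CLOSURE({[S' → . S]}), then GOTO on every symbol after a dot until no new states appear). It has 14 states:
  I0: { [S → . , ) ,], [S → . T a], [S → .], [S' → . S], [T → . ) a], [T → . Y )], [T → . Y T )], [T → .], [Y → . a] }  — shift, 2 reduces
  I1: { [T → ) . a] }  — shift
  I2: { [S → , . ) ,] }  — shift
  I3: { [S' → S .] }  — accept
  I4: { [S → T . a] }  — shift
  I5: { [T → . ) a], [T → . Y )], [T → . Y T )], [T → .], [T → Y . )], [T → Y . T )], [Y → . a] }  — shift, reduce
  I6: { [Y → a .] }  — reduce
  I7: { [T → ) . a], [T → Y ) .] }  — shift, reduce
  I8: { [T → Y T . )] }  — shift
  I9: { [T → Y T ) .] }  — reduce
  I10: { [T → ) a .] }  — reduce
  I11: { [S → T a .] }  — reduce
  I12: { [S → , ) . ,] }  — shift
  I13: { [S → , ) , .] }  — reduce

Conflict in state I0:
  Shift-reduce conflict between [S → .] and [S → . , ) ,]
So the grammar is NOT LR(0).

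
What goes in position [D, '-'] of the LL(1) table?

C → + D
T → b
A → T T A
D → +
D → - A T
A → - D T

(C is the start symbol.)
To find M[D, '-'], we find productions for D where '-' is in the predict set (PREDICT(N → α) = (FIRST(α) \ {ε}) ∪ (FOLLOW(N) if α ⇒* ε)).

D → +: PREDICT = { '+' }
D → - A T: PREDICT = { '-' }
  '-' is in predict set, so this production goes in M[D, '-']

M[D, '-'] = D → - A T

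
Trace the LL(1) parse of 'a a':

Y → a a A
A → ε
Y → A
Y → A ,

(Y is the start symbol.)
Stack is shown with the top on the left.

Stack    Input  Action
----------------------
Y $      a a $  output Y → a a A
a a A $  a a $  match 'a'
a A $    a $    match 'a'
A $      $      output A → ε
$        $      accept

The string is accepted.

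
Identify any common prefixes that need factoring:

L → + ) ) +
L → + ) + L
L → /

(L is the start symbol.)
Left-factoring is needed when two productions for the same non-terminal
share a common prefix on the right-hand side.

Productions for L:
  L → + ) ) +
  L → + ) + L
  L → /

Found common prefix '+ )' in productions for L

Answer: Yes, L has productions with common prefix '+ )'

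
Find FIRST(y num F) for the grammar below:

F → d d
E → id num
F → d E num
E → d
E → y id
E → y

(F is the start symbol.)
To compute FIRST(y num F), process the symbols left to right:
Symbol y is a terminal. Add 'y' and stop.
FIRST(y num F) = { 'y' }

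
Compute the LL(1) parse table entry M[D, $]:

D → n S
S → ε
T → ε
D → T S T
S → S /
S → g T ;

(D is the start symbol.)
D → T S T

To find M[D, $], we find productions for D where $ is in the predict set (PREDICT(N → α) = (FIRST(α) \ {ε}) ∪ (FOLLOW(N) if α ⇒* ε)).

Relevant sets:
  FIRST(T) = { ε }
  FIRST(S) = { '/', 'g', ε }
  FOLLOW(D) = { $ }

D → n S: PREDICT = { 'n' }
D → T S T: PREDICT = { $, '/', 'g' }
  $ is in predict set, so this production goes in M[D, $]

M[D, $] = D → T S T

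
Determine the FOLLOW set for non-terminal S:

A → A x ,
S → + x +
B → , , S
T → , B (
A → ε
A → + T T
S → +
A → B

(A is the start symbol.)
To compute FOLLOW(S), find every occurrence of S on a right-hand side N → α S β: add FIRST(β) \ {ε}, and if β is empty or nullable also add FOLLOW(N). Iterate to a fixed point.

In B → , , S: S is at the end, add FOLLOW(B)

The FOLLOW sets referred to above (computed the same way, to a fixed point):
  FOLLOW(B) = { $, '(', 'x' }

Taking the union: FOLLOW(S) = { $, '(', 'x' }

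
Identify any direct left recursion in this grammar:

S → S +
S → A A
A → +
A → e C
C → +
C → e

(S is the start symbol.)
Yes, S is left-recursive

Direct left recursion occurs when N → N α for some non-terminal N (the right-hand side begins with the left-hand side itself).

S → S +: LEFT RECURSIVE (starts with S)
S → A A: starts with A
A → +: starts with '+'
A → e C: starts with e
C → +: starts with '+'
C → e: starts with e

The grammar has direct left recursion on: S.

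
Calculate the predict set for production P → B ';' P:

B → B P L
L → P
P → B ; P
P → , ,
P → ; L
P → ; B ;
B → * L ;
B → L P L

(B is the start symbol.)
PREDICT(P → B ';' P) = (FIRST(RHS) \ {ε}) ∪ (FOLLOW(P) if ε ∈ FIRST(RHS), i.e. RHS ⇒* ε)
FIRST(B) = { '*', ',', ';' }
FIRST(B ';' P) = { '*', ',', ';' }
ε ∉ FIRST(B ';' P), so FOLLOW(P) is not added.
PREDICT(P → B ';' P) = { '*', ',', ';' }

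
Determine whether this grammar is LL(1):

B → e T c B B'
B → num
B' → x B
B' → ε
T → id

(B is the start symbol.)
No. Predict set conflict for B': { 'x' }

A grammar is LL(1) if for each non-terminal N with multiple productions, the predict sets of those productions are pairwise disjoint, where PREDICT(N → α) = (FIRST(α) \ {ε}) ∪ (FOLLOW(N) if α ⇒* ε).

Relevant sets:
  FOLLOW(B') = { $, 'x' }

For B:
  PREDICT(B → e T c B B') = { 'e' }
  PREDICT(B → num) = { 'num' }
For B':
  PREDICT(B' → x B) = { 'x' }
  PREDICT(B' → ε) = { $, 'x' }
T has a single production, so nothing to check there.

Conflict found: Predict set conflict for B': { 'x' }
The grammar is NOT LL(1).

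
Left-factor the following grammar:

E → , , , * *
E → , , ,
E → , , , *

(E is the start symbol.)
Left-factoring transforms A → αβ₁ | αβ₂ into A → αA' and A' → β₁ | β₂
(α is the longest common prefix among the alternatives). Repeat until
no nonterminal has two alternatives with a common prefix.

Round 1: E has alternatives sharing prefix ', , ,'. Introduce E': E → , , , E'
  Add: E' → * *
  Add: E' → ε
  Add: E' → *

Round 2: E' has alternatives sharing prefix '*'. Introduce E'': E' → * E''
  Add: E'' → *
  Add: E'' → ε

No remaining common prefixes — done.

Resulting grammar:
E → , , , E'
E' → * E''
E'' → *
E'' → ε
E' → ε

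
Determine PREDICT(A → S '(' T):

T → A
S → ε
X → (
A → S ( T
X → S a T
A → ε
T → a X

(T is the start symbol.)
PREDICT(A → S '(' T) = (FIRST(RHS) \ {ε}) ∪ (FOLLOW(A) if ε ∈ FIRST(RHS), i.e. RHS ⇒* ε)
FIRST(S) = { ε }
FIRST(S '(' T) = { '(' }
ε ∉ FIRST(S '(' T), so FOLLOW(A) is not added.
PREDICT(A → S '(' T) = { '(' }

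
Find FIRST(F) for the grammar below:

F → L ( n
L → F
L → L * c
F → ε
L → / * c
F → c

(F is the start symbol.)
To compute FIRST(F), examine every production with F on the left-hand side, reading each right-hand side left to right until a non-nullable symbol is reached.

FIRST sets of the other non-terminals involved (by the same procedure, iterated to a fixed point):
  FIRST(L) = { '(', '*', '/', 'c', ε }

From F → L ( n:
  - L is a non-terminal: add FIRST(L) \ {ε} = { '(', '*', '/', 'c' }
    L is nullable, so continue to the next symbol
  - '(' is a terminal: add '(' and stop
From F → ε:
  - ε-production, so ε ∈ FIRST(F)
From F → c:
  - c is a terminal: add 'c' and stop

Collecting: FIRST(F) = { '(', '*', '/', 'c', ε }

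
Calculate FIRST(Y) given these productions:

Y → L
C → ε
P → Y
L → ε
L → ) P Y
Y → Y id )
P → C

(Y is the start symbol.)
{ ')', 'id', ε }

To compute FIRST(Y), examine every production with Y on the left-hand side, reading each right-hand side left to right until a non-nullable symbol is reached.

FIRST sets of the other non-terminals involved (by the same procedure, iterated to a fixed point):
  FIRST(L) = { ')', ε }

From Y → L:
  - L is a non-terminal: add FIRST(L) \ {ε} = { ')' }
    L is nullable and nothing follows, so the whole right-hand side can vanish: ε ∈ FIRST(Y)
From Y → Y id ):
  - Y is the symbol being defined: contributes nothing new
    Y is nullable, so continue to the next symbol
  - id is a terminal: add 'id' and stop

Collecting: FIRST(Y) = { ')', 'id', ε }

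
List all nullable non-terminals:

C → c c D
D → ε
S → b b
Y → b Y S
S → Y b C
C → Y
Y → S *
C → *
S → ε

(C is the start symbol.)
{ 'D', 'S' }

ε-productions: D → ε, S → ε
So D, S are immediately nullable.
No further non-terminal can be added: every production for the remaining non-terminals contains a terminal or a non-nullable non-terminal.
Nullable = { 'D', 'S' }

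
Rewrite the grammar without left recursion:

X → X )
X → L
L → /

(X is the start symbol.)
X → L X'
X' → ) X'
X' → ε
L → /

X is directly left-recursive. The standard transformation for
  A → A α₁ | ... | A α_m | β₁ | ... | β_n
is
  A  → β₁ A' | ... | β_n A'
  A' → α₁ A' | ... | α_m A' | ε

X → L becomes X → L X'
X → X ) becomes X' → ) X'
Add X' → ε

Productions for other non-terminals are unchanged:
  L → /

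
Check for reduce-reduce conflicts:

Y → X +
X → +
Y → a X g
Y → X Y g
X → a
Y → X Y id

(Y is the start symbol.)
Yes — I8: [X → + .] vs [Y → X + .]

A reduce-reduce conflict occurs when an LR(0) state has two complete items [A → α .] and [B → β .] — both call for a reduction, and with no lookahead the parser cannot choose between them.

Augment with Y' → Y and build the canonical LR(0) collection (I0 = CLOSURE({[Y' → . Y]}), then GOTO on every symbol after a dot until no new states appear). It has 12 states:
  I0: { [X → . +], [X → . a], [Y → . X +], [Y → . X Y g], [Y → . X Y id], [Y → . a X g], [Y' → . Y] }  — shift
  I1: { [X → + .] }  — reduce
  I2: { [X → . +], [X → . a], [Y → . X +], [Y → . X Y g], [Y → . X Y id], [Y → . a X g], [Y → X . +], [Y → X . Y g], [Y → X . Y id] }  — shift
  I3: { [Y' → Y .] }  — accept
  I4: { [X → . +], [X → . a], [X → a .], [Y → a . X g] }  — shift, reduce
  I5: { [Y → a X . g] }  — shift
  I6: { [X → a .] }  — reduce
  I7: { [Y → a X g .] }  — reduce
  I8: { [X → + .], [Y → X + .] }  — 2 reduces
  I9: { [Y → X Y . g], [Y → X Y . id] }  — shift
  I10: { [Y → X Y g .] }  — reduce
  I11: { [Y → X Y id .] }  — reduce

I8 contains complete items [X → + .], [Y → X + .] — reduce-reduce conflict.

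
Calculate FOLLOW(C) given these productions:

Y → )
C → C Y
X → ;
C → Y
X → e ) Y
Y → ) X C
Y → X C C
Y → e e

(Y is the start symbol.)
In C → C Y: C is followed by Y, add FIRST(Y) \ {ε} = { ')', ';', 'e' }
In Y → ) X C: C is at the end, add FOLLOW(Y)
In Y → X C C: C is followed by C, add FIRST(C) \ {ε} = { ')', ';', 'e' }
In Y → X C C: C is at the end, add FOLLOW(Y)

The FOLLOW sets referred to above (computed the same way, to a fixed point):
  FOLLOW(Y) = { $, ')', ';', 'e' }

Taking the union: FOLLOW(C) = { $, ')', ';', 'e' }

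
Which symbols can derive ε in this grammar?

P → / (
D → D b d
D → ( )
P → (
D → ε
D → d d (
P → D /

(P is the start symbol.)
{ 'D' }

ε-productions: D → ε
So D is immediately nullable.
No further non-terminal can be added: every production for the remaining non-terminals contains a terminal or a non-nullable non-terminal.
Nullable = { 'D' }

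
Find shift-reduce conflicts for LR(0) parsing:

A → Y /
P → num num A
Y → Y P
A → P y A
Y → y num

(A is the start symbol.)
Augment with A' → A and build the canonical LR(0) collection (I0 = CLOSURE({[A' → . A]}), then GOTO on every symbol after a dot until no new states appear). It has 13 states:
  I0: { [A → . P y A], [A → . Y /], [A' → . A], [P → . num num A], [Y → . Y P], [Y → . y num] }  — shift
  I1: { [A' → A .] }  — accept
  I2: { [A → P . y A] }  — shift
  I3: { [A → Y . /], [P → . num num A], [Y → Y . P] }  — shift
  I4: { [P → num . num A] }  — shift
  I5: { [Y → y . num] }  — shift
  I6: { [Y → y num .] }  — reduce
  I7: { [A → . P y A], [A → . Y /], [P → . num num A], [P → num num . A], [Y → . Y P], [Y → . y num] }  — shift
  I8: { [P → num num A .] }  — reduce
  I9: { [A → Y / .] }  — reduce
  I10: { [Y → Y P .] }  — reduce
  I11: { [A → . P y A], [A → . Y /], [A → P y . A], [P → . num num A], [Y → . Y P], [Y → . y num] }  — shift
  I12: { [A → P y A .] }  — reduce

No state contains both a complete item and a shift item.

Answer: No shift-reduce conflicts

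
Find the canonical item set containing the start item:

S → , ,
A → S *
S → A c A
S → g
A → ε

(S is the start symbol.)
{ [A → . S *], [A → .], [S → . , ,], [S → . A c A], [S → . g], [S' → . S] }

First, augment the grammar with S' → S
I₀ = CLOSURE({ [S' → . S] }):
  [S' → . S] has the dot before S: add [S → . , ,], [S → . A c A], [S → . g]
  [S → . A c A] has the dot before A: add [A → . S *], [A → .]
No further items can be added.

I₀ = { [A → . S *], [A → .], [S → . , ,], [S → . A c A], [S → . g], [S' → . S] }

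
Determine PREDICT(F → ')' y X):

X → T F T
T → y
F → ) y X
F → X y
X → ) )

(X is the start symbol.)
PREDICT(F → ')' y X) = (FIRST(RHS) \ {ε}) ∪ (FOLLOW(F) if ε ∈ FIRST(RHS), i.e. RHS ⇒* ε)
FIRST(')' y X) = { ')' }
ε ∉ FIRST(')' y X), so FOLLOW(F) is not added.
PREDICT(F → ')' y X) = { ')' }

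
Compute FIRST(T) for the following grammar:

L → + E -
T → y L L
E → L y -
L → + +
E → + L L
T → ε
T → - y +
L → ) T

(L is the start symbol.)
To compute FIRST(T), examine every production with T on the left-hand side, reading each right-hand side left to right until a non-nullable symbol is reached.

From T → y L L:
  - y is a terminal: add 'y' and stop
From T → ε:
  - ε-production, so ε ∈ FIRST(T)
From T → - y +:
  - '-' is a terminal: add '-' and stop

Collecting: FIRST(T) = { '-', 'y', ε }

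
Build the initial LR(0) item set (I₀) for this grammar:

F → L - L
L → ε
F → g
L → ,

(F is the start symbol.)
{ [F → . L - L], [F → . g], [F' → . F], [L → . ,], [L → .] }

First, augment the grammar with F' → F
I₀ = CLOSURE({ [F' → . F] }):
  [F' → . F] has the dot before F: add [F → . L - L], [F → . g]
  [F → . L - L] has the dot before L: add [L → .], [L → . ,]
No further items can be added.

I₀ = { [F → . L - L], [F → . g], [F' → . F], [L → . ,], [L → .] }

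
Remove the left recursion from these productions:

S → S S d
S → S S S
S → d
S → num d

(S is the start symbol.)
S is directly left-recursive. The standard transformation for
  A → A α₁ | ... | A α_m | β₁ | ... | β_n
is
  A  → β₁ A' | ... | β_n A'
  A' → α₁ A' | ... | α_m A' | ε

S → d becomes S → d S'
S → num d becomes S → num d S'
S → S S d becomes S' → S d S'
S → S S S becomes S' → S S S'
Add S' → ε

Resulting grammar:
S → d S'
S → num d S'
S' → S d S'
S' → S S S'
S' → ε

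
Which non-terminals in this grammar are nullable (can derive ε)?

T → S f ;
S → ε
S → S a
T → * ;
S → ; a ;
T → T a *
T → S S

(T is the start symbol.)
{ 'S', 'T' }

A non-terminal is nullable if it can derive ε (the empty string): either it has an ε-production, or it has a production whose right-hand side consists entirely of nullable non-terminals.

ε-productions: S → ε
So S is immediately nullable.
T → S S: every symbol on the right is nullable, so T is nullable too.
Every non-terminal is now nullable.
Nullable = { 'S', 'T' }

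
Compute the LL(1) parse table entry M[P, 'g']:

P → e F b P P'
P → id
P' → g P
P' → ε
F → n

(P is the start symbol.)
To find M[P, 'g'], we find productions for P where 'g' is in the predict set (PREDICT(N → α) = (FIRST(α) \ {ε}) ∪ (FOLLOW(N) if α ⇒* ε)).

P → e F b P P': PREDICT = { 'e' }
P → id: PREDICT = { 'id' }

M[P, 'g'] is empty (no production applies)

Answer: Empty (error entry)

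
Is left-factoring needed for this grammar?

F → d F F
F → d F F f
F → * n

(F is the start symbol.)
Yes, F has productions with common prefix 'd F F'

Left-factoring is needed when two productions for the same non-terminal
share a common prefix on the right-hand side.

Productions for F:
  F → d F F
  F → d F F f
  F → * n

Found common prefix 'd F F' in productions for F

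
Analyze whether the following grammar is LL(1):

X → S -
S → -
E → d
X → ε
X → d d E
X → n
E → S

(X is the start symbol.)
Yes, the grammar is LL(1).

A grammar is LL(1) if for each non-terminal N with multiple productions, the predict sets of those productions are pairwise disjoint, where PREDICT(N → α) = (FIRST(α) \ {ε}) ∪ (FOLLOW(N) if α ⇒* ε).

Relevant sets:
  FIRST(S) = { '-' }
  FOLLOW(X) = { $ }

For X:
  PREDICT(X → S '-') = { '-' }
  PREDICT(X → ε) = { $ }
  PREDICT(X → d d E) = { 'd' }
  PREDICT(X → n) = { 'n' }
For E:
  PREDICT(E → d) = { 'd' }
  PREDICT(E → S) = { '-' }
S has a single production, so nothing to check there.

All predict sets are disjoint. The grammar IS LL(1).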